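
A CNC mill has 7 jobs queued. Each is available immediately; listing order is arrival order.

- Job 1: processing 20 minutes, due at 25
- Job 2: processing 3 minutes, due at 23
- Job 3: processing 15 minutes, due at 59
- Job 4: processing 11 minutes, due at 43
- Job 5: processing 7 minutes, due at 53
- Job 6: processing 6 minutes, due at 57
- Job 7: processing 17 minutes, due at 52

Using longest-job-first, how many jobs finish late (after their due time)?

4

LPT (decreasing processing time): Job 1 Job 7 Job 3 Job 4 Job 5 Job 6 Job 2.
Job 1: 0→20, due 25, tardiness 0
Job 7: 20→37, due 52, tardiness 0
Job 3: 37→52, due 59, tardiness 0
Job 4: 52→63, due 43, tardiness 20
Job 5: 63→70, due 53, tardiness 17
Job 6: 70→76, due 57, tardiness 19
Job 2: 76→79, due 23, tardiness 56
Late jobs: 4.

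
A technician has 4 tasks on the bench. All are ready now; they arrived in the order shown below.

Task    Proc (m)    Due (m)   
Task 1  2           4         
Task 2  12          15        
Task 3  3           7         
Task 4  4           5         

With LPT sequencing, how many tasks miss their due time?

LPT (decreasing processing time): Task 2 Task 4 Task 3 Task 1.
Task 2: 0→12, due 15, tardiness 0
Task 4: 12→16, due 5, tardiness 11
Task 3: 16→19, due 7, tardiness 12
Task 1: 19→21, due 4, tardiness 17
Late tasks: 3.

3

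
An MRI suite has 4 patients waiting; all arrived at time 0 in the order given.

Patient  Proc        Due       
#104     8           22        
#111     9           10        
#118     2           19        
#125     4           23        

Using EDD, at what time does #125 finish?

23

EDD (increasing due date): #111 #118 #104 #125.
#111: 0→9
#118: 9→11
#104: 11→19
#125: 19→23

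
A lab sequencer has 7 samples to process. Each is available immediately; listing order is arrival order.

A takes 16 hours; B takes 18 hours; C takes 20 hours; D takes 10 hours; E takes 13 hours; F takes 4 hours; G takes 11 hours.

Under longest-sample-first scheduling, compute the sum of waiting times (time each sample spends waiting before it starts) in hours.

LPT (decreasing processing time): C B A E G D F.
C: waits 0, runs 0→20
B: waits 20, runs 20→38
A: waits 38, runs 38→54
E: waits 54, runs 54→67
G: waits 67, runs 67→78
D: waits 78, runs 78→88
F: waits 88, runs 88→92
Sum = 0+20+38+54+67+78+88 = 345.

345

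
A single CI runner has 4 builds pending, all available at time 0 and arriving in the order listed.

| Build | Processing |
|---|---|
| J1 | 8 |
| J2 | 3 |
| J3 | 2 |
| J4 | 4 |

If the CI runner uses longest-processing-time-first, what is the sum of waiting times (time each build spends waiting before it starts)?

35

LPT (decreasing processing time): J1 J4 J2 J3.
J1: waits 0, runs 0→8
J4: waits 8, runs 8→12
J2: waits 12, runs 12→15
J3: waits 15, runs 15→17
Sum = 0+8+12+15 = 35.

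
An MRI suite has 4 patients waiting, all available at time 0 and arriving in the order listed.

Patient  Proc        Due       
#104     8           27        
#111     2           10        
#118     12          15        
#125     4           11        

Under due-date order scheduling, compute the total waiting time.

26

EDD (increasing due date): #111 #125 #118 #104.
#111: waits 0, runs 0→2
#125: waits 2, runs 2→6
#118: waits 6, runs 6→18
#104: waits 18, runs 18→26
Sum = 0+2+6+18 = 26.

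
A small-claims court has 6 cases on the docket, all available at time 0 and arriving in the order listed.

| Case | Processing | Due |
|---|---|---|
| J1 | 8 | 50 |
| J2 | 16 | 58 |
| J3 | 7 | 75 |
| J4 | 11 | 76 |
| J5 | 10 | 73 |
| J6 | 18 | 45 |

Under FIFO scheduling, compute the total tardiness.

25

FIFO (arrival order): J1 J2 J3 J4 J5 J6.
J1: 0→8, due 50, tardiness 0
J2: 8→24, due 58, tardiness 0
J3: 24→31, due 75, tardiness 0
J4: 31→42, due 76, tardiness 0
J5: 42→52, due 73, tardiness 0
J6: 52→70, due 45, tardiness 25
Sum = 0+0+0+0+0+25 = 25.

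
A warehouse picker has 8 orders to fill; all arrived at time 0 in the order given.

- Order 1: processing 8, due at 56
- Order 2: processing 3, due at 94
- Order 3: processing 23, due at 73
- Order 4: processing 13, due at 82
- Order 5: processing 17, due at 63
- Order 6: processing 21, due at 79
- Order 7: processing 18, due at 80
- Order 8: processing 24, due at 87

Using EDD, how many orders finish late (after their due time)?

EDD (increasing due date): Order 1 Order 5 Order 3 Order 6 Order 7 Order 4 Order 8 Order 2.
Order 1: 0→8, due 56, tardiness 0
Order 5: 8→25, due 63, tardiness 0
Order 3: 25→48, due 73, tardiness 0
Order 6: 48→69, due 79, tardiness 0
Order 7: 69→87, due 80, tardiness 7
Order 4: 87→100, due 82, tardiness 18
Order 8: 100→124, due 87, tardiness 37
Order 2: 124→127, due 94, tardiness 33
Late orders: 4.

4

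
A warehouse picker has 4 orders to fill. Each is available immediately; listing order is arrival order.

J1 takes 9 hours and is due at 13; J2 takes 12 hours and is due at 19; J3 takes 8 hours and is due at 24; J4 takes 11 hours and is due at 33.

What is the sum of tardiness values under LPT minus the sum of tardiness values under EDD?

21

LPT (decreasing processing time): J2 J4 J1 J3.
J2: 0→12, due 19, tardiness 0
J4: 12→23, due 33, tardiness 0
J1: 23→32, due 13, tardiness 19
J3: 32→40, due 24, tardiness 16
Sum = 0+0+19+16 = 35.
EDD (increasing due date): J1 J2 J3 J4.
J1: 0→9, due 13, tardiness 0
J2: 9→21, due 19, tardiness 2
J3: 21→29, due 24, tardiness 5
J4: 29→40, due 33, tardiness 7
Sum = 0+2+5+7 = 14.
Difference = 35 − 14 = 21.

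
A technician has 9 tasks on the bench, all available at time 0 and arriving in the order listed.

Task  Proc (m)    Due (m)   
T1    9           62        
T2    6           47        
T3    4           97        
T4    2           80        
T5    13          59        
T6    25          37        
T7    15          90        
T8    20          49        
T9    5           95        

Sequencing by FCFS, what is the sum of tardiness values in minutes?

FIFO (arrival order): T1 T2 T3 T4 T5 T6 T7 T8 T9.
T1: 0→9, due 62, tardiness 0
T2: 9→15, due 47, tardiness 0
T3: 15→19, due 97, tardiness 0
T4: 19→21, due 80, tardiness 0
T5: 21→34, due 59, tardiness 0
T6: 34→59, due 37, tardiness 22
T7: 59→74, due 90, tardiness 0
T8: 74→94, due 49, tardiness 45
T9: 94→99, due 95, tardiness 4
Sum = 0+0+0+0+0+22+0+45+4 = 71.

71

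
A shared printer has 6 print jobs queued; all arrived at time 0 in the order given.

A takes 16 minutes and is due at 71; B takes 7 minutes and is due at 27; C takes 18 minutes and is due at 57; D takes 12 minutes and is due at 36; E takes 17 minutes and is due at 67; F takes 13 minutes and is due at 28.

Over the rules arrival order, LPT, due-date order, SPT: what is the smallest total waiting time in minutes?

171

FIFO (arrival order): A B C D E F.
A: waits 0, runs 0→16
B: waits 16, runs 16→23
C: waits 23, runs 23→41
D: waits 41, runs 41→53
E: waits 53, runs 53→70
F: waits 70, runs 70→83
Sum = 0+16+23+41+53+70 = 203.
LPT (decreasing processing time): C E A F D B.
C: waits 0, runs 0→18
E: waits 18, runs 18→35
A: waits 35, runs 35→51
F: waits 51, runs 51→64
D: waits 64, runs 64→76
B: waits 76, runs 76→83
Sum = 0+18+35+51+64+76 = 244.
EDD (increasing due date): B F D C E A.
B: waits 0, runs 0→7
F: waits 7, runs 7→20
D: waits 20, runs 20→32
C: waits 32, runs 32→50
E: waits 50, runs 50→67
A: waits 67, runs 67→83
Sum = 0+7+20+32+50+67 = 176.
SPT (increasing processing time): B D F A E C.
B: waits 0, runs 0→7
D: waits 7, runs 7→19
F: waits 19, runs 19→32
A: waits 32, runs 32→48
E: waits 48, runs 48→65
C: waits 65, runs 65→83
Sum = 0+7+19+32+48+65 = 171.
FIFO 203, LPT 244, EDD 176, SPT 171 → minimum 171.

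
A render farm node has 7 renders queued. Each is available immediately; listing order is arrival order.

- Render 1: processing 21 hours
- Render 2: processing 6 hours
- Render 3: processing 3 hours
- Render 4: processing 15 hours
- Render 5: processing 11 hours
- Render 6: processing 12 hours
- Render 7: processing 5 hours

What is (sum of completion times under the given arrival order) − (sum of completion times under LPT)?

-52

FIFO (arrival order): Render 1 Render 2 Render 3 Render 4 Render 5 Render 6 Render 7.
Render 1: 0→21
Render 2: 21→27
Render 3: 27→30
Render 4: 30→45
Render 5: 45→56
Render 6: 56→68
Render 7: 68→73
Sum = 21+27+30+45+56+68+73 = 320.
LPT (decreasing processing time): Render 1 Render 4 Render 6 Render 5 Render 2 Render 7 Render 3.
Render 1: 0→21
Render 4: 21→36
Render 6: 36→48
Render 5: 48→59
Render 2: 59→65
Render 7: 65→70
Render 3: 70→73
Sum = 21+36+48+59+65+70+73 = 372.
Difference = 320 − 372 = -52.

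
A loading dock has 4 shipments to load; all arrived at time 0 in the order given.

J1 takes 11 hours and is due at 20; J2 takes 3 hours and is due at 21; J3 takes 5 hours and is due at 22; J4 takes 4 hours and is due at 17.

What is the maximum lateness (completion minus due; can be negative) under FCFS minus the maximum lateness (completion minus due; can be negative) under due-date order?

FIFO (arrival order): J1 J2 J3 J4.
J1: 0→11, due 20, lateness -9
J2: 11→14, due 21, lateness -7
J3: 14→19, due 22, lateness -3
J4: 19→23, due 17, lateness 6
Maximum = 6.
EDD (increasing due date): J4 J1 J2 J3.
J4: 0→4, due 17, lateness -13
J1: 4→15, due 20, lateness -5
J2: 15→18, due 21, lateness -3
J3: 18→23, due 22, lateness 1
Maximum = 1.
Difference = 6 − 1 = 5.

5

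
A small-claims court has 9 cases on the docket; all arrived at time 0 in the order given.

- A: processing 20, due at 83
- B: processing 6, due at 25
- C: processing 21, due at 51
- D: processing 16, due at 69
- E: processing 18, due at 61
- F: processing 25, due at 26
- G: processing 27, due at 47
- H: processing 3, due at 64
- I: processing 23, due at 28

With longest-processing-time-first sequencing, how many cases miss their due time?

8

LPT (decreasing processing time): G F I C A E D B H.
G: 0→27, due 47, tardiness 0
F: 27→52, due 26, tardiness 26
I: 52→75, due 28, tardiness 47
C: 75→96, due 51, tardiness 45
A: 96→116, due 83, tardiness 33
E: 116→134, due 61, tardiness 73
D: 134→150, due 69, tardiness 81
B: 150→156, due 25, tardiness 131
H: 156→159, due 64, tardiness 95
Late cases: 8.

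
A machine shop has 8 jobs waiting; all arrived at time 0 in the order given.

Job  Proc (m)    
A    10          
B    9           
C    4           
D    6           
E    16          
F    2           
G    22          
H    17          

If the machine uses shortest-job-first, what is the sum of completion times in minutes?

SPT (increasing processing time): F C D B A E H G.
F: 0→2
C: 2→6
D: 6→12
B: 12→21
A: 21→31
E: 31→47
H: 47→64
G: 64→86
Sum = 2+6+12+21+31+47+64+86 = 269.

269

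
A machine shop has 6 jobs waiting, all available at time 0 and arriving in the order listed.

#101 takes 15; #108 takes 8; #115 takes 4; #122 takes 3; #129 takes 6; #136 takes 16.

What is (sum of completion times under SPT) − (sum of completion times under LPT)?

SPT (increasing processing time): #122 #115 #129 #108 #101 #136.
#122: 0→3
#115: 3→7
#129: 7→13
#108: 13→21
#101: 21→36
#136: 36→52
Sum = 3+7+13+21+36+52 = 132.
LPT (decreasing processing time): #136 #101 #108 #129 #115 #122.
#136: 0→16
#101: 16→31
#108: 31→39
#129: 39→45
#115: 45→49
#122: 49→52
Sum = 16+31+39+45+49+52 = 232.
Difference = 132 − 232 = -100.

-100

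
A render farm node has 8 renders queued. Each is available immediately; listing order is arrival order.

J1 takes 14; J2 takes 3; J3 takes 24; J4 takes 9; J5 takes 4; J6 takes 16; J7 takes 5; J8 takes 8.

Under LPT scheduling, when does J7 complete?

LPT (decreasing processing time): J3 J6 J1 J4 J8 J7 J5 J2.
J3: 0→24
J6: 24→40
J1: 40→54
J4: 54→63
J8: 63→71
J7: 71→76

76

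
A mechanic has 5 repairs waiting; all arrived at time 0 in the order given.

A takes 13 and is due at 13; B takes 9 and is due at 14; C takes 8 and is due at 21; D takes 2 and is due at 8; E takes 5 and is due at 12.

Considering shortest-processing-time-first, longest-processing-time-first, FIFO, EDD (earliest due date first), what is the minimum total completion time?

SPT (increasing processing time): D E C B A.
D: 0→2
E: 2→7
C: 7→15
B: 15→24
A: 24→37
Sum = 2+7+15+24+37 = 85.
LPT (decreasing processing time): A B C E D.
A: 0→13
B: 13→22
C: 22→30
E: 30→35
D: 35→37
Sum = 13+22+30+35+37 = 137.
FIFO (arrival order): A B C D E.
A: 0→13
B: 13→22
C: 22→30
D: 30→32
E: 32→37
Sum = 13+22+30+32+37 = 134.
EDD (increasing due date): D E A B C.
D: 0→2
E: 2→7
A: 7→20
B: 20→29
C: 29→37
Sum = 2+7+20+29+37 = 95.
SPT 85, LPT 137, FIFO 134, EDD 95 → minimum 85.

85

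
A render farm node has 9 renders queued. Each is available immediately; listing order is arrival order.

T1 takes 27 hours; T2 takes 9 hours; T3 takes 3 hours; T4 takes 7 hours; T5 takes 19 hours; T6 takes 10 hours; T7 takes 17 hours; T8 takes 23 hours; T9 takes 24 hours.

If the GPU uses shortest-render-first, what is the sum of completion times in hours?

SPT (increasing processing time): T3 T4 T2 T6 T7 T5 T8 T9 T1.
T3: 0→3
T4: 3→10
T2: 10→19
T6: 19→29
T7: 29→46
T5: 46→65
T8: 65→88
T9: 88→112
T1: 112→139
Sum = 3+10+19+29+46+65+88+112+139 = 511.

511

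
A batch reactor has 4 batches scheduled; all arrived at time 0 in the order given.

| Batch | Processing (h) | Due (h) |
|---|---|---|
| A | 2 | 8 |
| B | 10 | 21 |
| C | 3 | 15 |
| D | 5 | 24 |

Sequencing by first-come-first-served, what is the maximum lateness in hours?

FIFO (arrival order): A B C D.
A: 0→2, due 8, lateness -6
B: 2→12, due 21, lateness -9
C: 12→15, due 15, lateness 0
D: 15→20, due 24, lateness -4
Maximum = 0.

0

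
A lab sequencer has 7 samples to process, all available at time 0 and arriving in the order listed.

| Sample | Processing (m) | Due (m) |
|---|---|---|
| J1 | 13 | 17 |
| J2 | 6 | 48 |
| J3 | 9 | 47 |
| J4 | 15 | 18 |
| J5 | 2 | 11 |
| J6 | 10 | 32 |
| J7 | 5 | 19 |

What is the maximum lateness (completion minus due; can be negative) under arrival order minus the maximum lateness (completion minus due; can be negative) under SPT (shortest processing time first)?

-1

FIFO (arrival order): J1 J2 J3 J4 J5 J6 J7.
J1: 0→13, due 17, lateness -4
J2: 13→19, due 48, lateness -29
J3: 19→28, due 47, lateness -19
J4: 28→43, due 18, lateness 25
J5: 43→45, due 11, lateness 34
J6: 45→55, due 32, lateness 23
J7: 55→60, due 19, lateness 41
Maximum = 41.
SPT (increasing processing time): J5 J7 J2 J3 J6 J1 J4.
J5: 0→2, due 11, lateness -9
J7: 2→7, due 19, lateness -12
J2: 7→13, due 48, lateness -35
J3: 13→22, due 47, lateness -25
J6: 22→32, due 32, lateness 0
J1: 32→45, due 17, lateness 28
J4: 45→60, due 18, lateness 42
Maximum = 42.
Difference = 41 − 42 = -1.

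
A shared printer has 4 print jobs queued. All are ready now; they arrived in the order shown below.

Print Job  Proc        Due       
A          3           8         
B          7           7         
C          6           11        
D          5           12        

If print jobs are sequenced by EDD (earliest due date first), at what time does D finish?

EDD (increasing due date): B A C D.
B: 0→7
A: 7→10
C: 10→16
D: 16→21

21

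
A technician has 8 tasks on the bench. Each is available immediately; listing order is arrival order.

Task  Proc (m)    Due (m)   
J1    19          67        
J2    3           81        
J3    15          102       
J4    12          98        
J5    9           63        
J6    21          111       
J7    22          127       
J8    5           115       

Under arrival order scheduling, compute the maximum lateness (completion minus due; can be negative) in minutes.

FIFO (arrival order): J1 J2 J3 J4 J5 J6 J7 J8.
J1: 0→19, due 67, lateness -48
J2: 19→22, due 81, lateness -59
J3: 22→37, due 102, lateness -65
J4: 37→49, due 98, lateness -49
J5: 49→58, due 63, lateness -5
J6: 58→79, due 111, lateness -32
J7: 79→101, due 127, lateness -26
J8: 101→106, due 115, lateness -9
Maximum = -5.

-5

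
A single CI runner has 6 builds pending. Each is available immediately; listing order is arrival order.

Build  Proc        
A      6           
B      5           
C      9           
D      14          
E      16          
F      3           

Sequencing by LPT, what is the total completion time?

233

LPT (decreasing processing time): E D C A B F.
E: 0→16
D: 16→30
C: 30→39
A: 39→45
B: 45→50
F: 50→53
Sum = 16+30+39+45+50+53 = 233.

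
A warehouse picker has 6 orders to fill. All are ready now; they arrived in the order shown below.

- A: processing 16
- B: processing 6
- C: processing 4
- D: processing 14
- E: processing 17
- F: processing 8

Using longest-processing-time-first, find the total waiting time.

213

LPT (decreasing processing time): E A D F B C.
E: waits 0, runs 0→17
A: waits 17, runs 17→33
D: waits 33, runs 33→47
F: waits 47, runs 47→55
B: waits 55, runs 55→61
C: waits 61, runs 61→65
Sum = 0+17+33+47+55+61 = 213.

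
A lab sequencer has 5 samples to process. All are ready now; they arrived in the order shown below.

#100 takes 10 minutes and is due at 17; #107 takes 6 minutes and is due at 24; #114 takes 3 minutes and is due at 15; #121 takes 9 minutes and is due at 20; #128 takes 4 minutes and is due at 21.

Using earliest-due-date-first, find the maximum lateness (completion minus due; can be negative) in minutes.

EDD (increasing due date): #114 #100 #121 #128 #107.
#114: 0→3, due 15, lateness -12
#100: 3→13, due 17, lateness -4
#121: 13→22, due 20, lateness 2
#128: 22→26, due 21, lateness 5
#107: 26→32, due 24, lateness 8
Maximum = 8.

8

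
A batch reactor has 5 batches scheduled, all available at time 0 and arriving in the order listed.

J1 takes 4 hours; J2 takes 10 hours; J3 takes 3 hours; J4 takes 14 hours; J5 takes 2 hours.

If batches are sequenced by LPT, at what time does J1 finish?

LPT (decreasing processing time): J4 J2 J1 J3 J5.
J4: 0→14
J2: 14→24
J1: 24→28

28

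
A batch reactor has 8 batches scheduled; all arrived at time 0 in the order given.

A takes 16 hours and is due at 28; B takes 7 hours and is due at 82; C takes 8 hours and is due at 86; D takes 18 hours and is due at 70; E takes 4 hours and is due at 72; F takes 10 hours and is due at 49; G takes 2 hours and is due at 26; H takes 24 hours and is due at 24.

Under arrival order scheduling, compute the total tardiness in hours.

FIFO (arrival order): A B C D E F G H.
A: 0→16, due 28, tardiness 0
B: 16→23, due 82, tardiness 0
C: 23→31, due 86, tardiness 0
D: 31→49, due 70, tardiness 0
E: 49→53, due 72, tardiness 0
F: 53→63, due 49, tardiness 14
G: 63→65, due 26, tardiness 39
H: 65→89, due 24, tardiness 65
Sum = 0+0+0+0+0+14+39+65 = 118.

118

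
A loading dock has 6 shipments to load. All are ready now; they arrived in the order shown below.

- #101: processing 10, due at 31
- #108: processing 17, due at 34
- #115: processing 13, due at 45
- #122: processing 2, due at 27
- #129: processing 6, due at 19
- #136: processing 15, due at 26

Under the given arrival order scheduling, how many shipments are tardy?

3

FIFO (arrival order): #101 #108 #115 #122 #129 #136.
#101: 0→10, due 31, tardiness 0
#108: 10→27, due 34, tardiness 0
#115: 27→40, due 45, tardiness 0
#122: 40→42, due 27, tardiness 15
#129: 42→48, due 19, tardiness 29
#136: 48→63, due 26, tardiness 37
Late shipments: 3.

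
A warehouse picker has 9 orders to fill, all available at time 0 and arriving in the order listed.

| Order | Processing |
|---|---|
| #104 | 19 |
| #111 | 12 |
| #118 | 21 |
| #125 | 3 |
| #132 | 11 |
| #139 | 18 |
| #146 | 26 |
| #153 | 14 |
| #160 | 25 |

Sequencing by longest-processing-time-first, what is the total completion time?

LPT (decreasing processing time): #146 #160 #118 #104 #139 #153 #111 #132 #125.
#146: 0→26
#160: 26→51
#118: 51→72
#104: 72→91
#139: 91→109
#153: 109→123
#111: 123→135
#132: 135→146
#125: 146→149
Sum = 26+51+72+91+109+123+135+146+149 = 902.

902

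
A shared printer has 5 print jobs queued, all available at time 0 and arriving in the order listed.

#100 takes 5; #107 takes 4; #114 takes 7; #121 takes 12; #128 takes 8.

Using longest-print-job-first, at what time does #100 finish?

LPT (decreasing processing time): #121 #128 #114 #100 #107.
#121: 0→12
#128: 12→20
#114: 20→27
#100: 27→32

32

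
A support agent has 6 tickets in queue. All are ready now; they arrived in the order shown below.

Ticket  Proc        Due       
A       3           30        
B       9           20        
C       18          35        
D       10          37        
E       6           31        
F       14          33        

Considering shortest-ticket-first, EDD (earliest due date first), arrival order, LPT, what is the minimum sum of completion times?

160

SPT (increasing processing time): A E B D F C.
A: 0→3
E: 3→9
B: 9→18
D: 18→28
F: 28→42
C: 42→60
Sum = 3+9+18+28+42+60 = 160.
EDD (increasing due date): B A E F C D.
B: 0→9
A: 9→12
E: 12→18
F: 18→32
C: 32→50
D: 50→60
Sum = 9+12+18+32+50+60 = 181.
FIFO (arrival order): A B C D E F.
A: 0→3
B: 3→12
C: 12→30
D: 30→40
E: 40→46
F: 46→60
Sum = 3+12+30+40+46+60 = 191.
LPT (decreasing processing time): C F D B E A.
C: 0→18
F: 18→32
D: 32→42
B: 42→51
E: 51→57
A: 57→60
Sum = 18+32+42+51+57+60 = 260.
SPT 160, EDD 181, FIFO 191, LPT 260 → minimum 160.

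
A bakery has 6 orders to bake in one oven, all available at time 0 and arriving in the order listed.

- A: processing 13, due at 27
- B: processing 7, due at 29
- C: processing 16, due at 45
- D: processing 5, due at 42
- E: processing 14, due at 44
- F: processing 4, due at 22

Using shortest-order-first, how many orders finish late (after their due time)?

SPT (increasing processing time): F D B A E C.
F: 0→4, due 22, tardiness 0
D: 4→9, due 42, tardiness 0
B: 9→16, due 29, tardiness 0
A: 16→29, due 27, tardiness 2
E: 29→43, due 44, tardiness 0
C: 43→59, due 45, tardiness 14
Late orders: 2.

2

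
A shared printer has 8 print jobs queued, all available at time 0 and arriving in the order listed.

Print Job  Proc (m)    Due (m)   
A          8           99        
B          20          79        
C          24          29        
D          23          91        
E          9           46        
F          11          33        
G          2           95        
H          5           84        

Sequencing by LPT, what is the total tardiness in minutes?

109

LPT (decreasing processing time): C D B F E A H G.
C: 0→24, due 29, tardiness 0
D: 24→47, due 91, tardiness 0
B: 47→67, due 79, tardiness 0
F: 67→78, due 33, tardiness 45
E: 78→87, due 46, tardiness 41
A: 87→95, due 99, tardiness 0
H: 95→100, due 84, tardiness 16
G: 100→102, due 95, tardiness 7
Sum = 0+0+0+45+41+0+16+7 = 109.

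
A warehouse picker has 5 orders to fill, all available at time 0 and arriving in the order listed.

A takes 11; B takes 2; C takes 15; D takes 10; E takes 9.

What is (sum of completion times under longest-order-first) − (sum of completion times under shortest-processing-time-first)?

56

LPT (decreasing processing time): C A D E B.
C: 0→15
A: 15→26
D: 26→36
E: 36→45
B: 45→47
Sum = 15+26+36+45+47 = 169.
SPT (increasing processing time): B E D A C.
B: 0→2
E: 2→11
D: 11→21
A: 21→32
C: 32→47
Sum = 2+11+21+32+47 = 113.
Difference = 169 − 113 = 56.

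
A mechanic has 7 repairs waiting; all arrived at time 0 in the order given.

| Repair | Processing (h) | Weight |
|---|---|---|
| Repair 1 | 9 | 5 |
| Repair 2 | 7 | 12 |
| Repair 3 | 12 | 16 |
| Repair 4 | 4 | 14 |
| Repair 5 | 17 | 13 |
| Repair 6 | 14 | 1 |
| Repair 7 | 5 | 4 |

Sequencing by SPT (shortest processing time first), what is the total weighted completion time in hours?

SPT (increasing processing time): Repair 4 Repair 7 Repair 2 Repair 1 Repair 3 Repair 6 Repair 5.
Repair 4: finishes 4, weight 14, w·C = 56
Repair 7: finishes 9, weight 4, w·C = 36
Repair 2: finishes 16, weight 12, w·C = 192
Repair 1: finishes 25, weight 5, w·C = 125
Repair 3: finishes 37, weight 16, w·C = 592
Repair 6: finishes 51, weight 1, w·C = 51
Repair 5: finishes 68, weight 13, w·C = 884
Sum = 56+36+192+125+592+51+884 = 1936.

1936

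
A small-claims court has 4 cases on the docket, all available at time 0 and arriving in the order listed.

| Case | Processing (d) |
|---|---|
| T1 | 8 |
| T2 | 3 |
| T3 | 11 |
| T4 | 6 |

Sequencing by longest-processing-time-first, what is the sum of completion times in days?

83

LPT (decreasing processing time): T3 T1 T4 T2.
T3: 0→11
T1: 11→19
T4: 19→25
T2: 25→28
Sum = 11+19+25+28 = 83.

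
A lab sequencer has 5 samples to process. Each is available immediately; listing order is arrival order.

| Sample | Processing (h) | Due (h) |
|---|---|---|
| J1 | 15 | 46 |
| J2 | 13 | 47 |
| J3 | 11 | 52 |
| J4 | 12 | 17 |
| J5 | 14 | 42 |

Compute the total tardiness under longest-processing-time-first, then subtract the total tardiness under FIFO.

-7

LPT (decreasing processing time): J1 J5 J2 J4 J3.
J1: 0→15, due 46, tardiness 0
J5: 15→29, due 42, tardiness 0
J2: 29→42, due 47, tardiness 0
J4: 42→54, due 17, tardiness 37
J3: 54→65, due 52, tardiness 13
Sum = 0+0+0+37+13 = 50.
FIFO (arrival order): J1 J2 J3 J4 J5.
J1: 0→15, due 46, tardiness 0
J2: 15→28, due 47, tardiness 0
J3: 28→39, due 52, tardiness 0
J4: 39→51, due 17, tardiness 34
J5: 51→65, due 42, tardiness 23
Sum = 0+0+0+34+23 = 57.
Difference = 50 − 57 = -7.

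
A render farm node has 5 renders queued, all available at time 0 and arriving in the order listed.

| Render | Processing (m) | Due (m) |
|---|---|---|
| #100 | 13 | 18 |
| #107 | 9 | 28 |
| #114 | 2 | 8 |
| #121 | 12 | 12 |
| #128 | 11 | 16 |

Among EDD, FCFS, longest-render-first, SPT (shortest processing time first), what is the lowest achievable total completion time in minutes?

EDD (increasing due date): #114 #121 #128 #100 #107.
#114: 0→2
#121: 2→14
#128: 14→25
#100: 25→38
#107: 38→47
Sum = 2+14+25+38+47 = 126.
FIFO (arrival order): #100 #107 #114 #121 #128.
#100: 0→13
#107: 13→22
#114: 22→24
#121: 24→36
#128: 36→47
Sum = 13+22+24+36+47 = 142.
LPT (decreasing processing time): #100 #121 #128 #107 #114.
#100: 0→13
#121: 13→25
#128: 25→36
#107: 36→45
#114: 45→47
Sum = 13+25+36+45+47 = 166.
SPT (increasing processing time): #114 #107 #128 #121 #100.
#114: 0→2
#107: 2→11
#128: 11→22
#121: 22→34
#100: 34→47
Sum = 2+11+22+34+47 = 116.
EDD 126, FIFO 142, LPT 166, SPT 116 → minimum 116.

116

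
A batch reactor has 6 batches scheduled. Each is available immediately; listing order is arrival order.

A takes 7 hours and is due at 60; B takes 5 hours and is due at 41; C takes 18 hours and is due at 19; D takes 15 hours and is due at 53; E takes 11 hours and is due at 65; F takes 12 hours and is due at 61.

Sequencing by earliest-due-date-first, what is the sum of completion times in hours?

249

EDD (increasing due date): C B D A F E.
C: 0→18
B: 18→23
D: 23→38
A: 38→45
F: 45→57
E: 57→68
Sum = 18+23+38+45+57+68 = 249.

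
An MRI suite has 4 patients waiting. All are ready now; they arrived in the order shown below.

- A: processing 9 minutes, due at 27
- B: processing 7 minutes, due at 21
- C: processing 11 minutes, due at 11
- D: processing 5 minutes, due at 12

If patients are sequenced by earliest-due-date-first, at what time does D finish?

16

EDD (increasing due date): C D B A.
C: 0→11
D: 11→16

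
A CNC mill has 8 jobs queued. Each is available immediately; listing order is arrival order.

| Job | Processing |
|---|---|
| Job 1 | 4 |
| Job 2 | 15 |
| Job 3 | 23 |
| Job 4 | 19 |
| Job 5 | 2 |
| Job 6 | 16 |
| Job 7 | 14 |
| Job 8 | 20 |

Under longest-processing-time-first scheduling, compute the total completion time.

LPT (decreasing processing time): Job 3 Job 8 Job 4 Job 6 Job 2 Job 7 Job 1 Job 5.
Job 3: 0→23
Job 8: 23→43
Job 4: 43→62
Job 6: 62→78
Job 2: 78→93
Job 7: 93→107
Job 1: 107→111
Job 5: 111→113
Sum = 23+43+62+78+93+107+111+113 = 630.

630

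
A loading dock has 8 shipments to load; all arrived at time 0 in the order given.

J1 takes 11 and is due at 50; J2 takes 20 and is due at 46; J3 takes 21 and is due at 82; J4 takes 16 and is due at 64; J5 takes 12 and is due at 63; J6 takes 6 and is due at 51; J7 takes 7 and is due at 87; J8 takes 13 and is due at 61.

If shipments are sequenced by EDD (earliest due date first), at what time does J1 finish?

31

EDD (increasing due date): J2 J1 J6 J8 J5 J4 J3 J7.
J2: 0→20
J1: 20→31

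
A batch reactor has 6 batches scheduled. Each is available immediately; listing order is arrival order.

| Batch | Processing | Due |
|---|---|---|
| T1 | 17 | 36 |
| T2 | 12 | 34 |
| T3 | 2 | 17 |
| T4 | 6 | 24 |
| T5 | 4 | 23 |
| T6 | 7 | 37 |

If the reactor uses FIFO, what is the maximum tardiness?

18

FIFO (arrival order): T1 T2 T3 T4 T5 T6.
T1: 0→17, due 36, tardiness 0
T2: 17→29, due 34, tardiness 0
T3: 29→31, due 17, tardiness 14
T4: 31→37, due 24, tardiness 13
T5: 37→41, due 23, tardiness 18
T6: 41→48, due 37, tardiness 11
Maximum = 18.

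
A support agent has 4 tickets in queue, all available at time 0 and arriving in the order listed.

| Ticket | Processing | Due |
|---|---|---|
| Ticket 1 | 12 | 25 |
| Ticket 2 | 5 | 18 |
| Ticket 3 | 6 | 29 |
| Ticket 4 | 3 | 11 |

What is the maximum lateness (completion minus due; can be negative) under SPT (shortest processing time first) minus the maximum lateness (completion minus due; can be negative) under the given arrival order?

-14

SPT (increasing processing time): Ticket 4 Ticket 2 Ticket 3 Ticket 1.
Ticket 4: 0→3, due 11, lateness -8
Ticket 2: 3→8, due 18, lateness -10
Ticket 3: 8→14, due 29, lateness -15
Ticket 1: 14→26, due 25, lateness 1
Maximum = 1.
FIFO (arrival order): Ticket 1 Ticket 2 Ticket 3 Ticket 4.
Ticket 1: 0→12, due 25, lateness -13
Ticket 2: 12→17, due 18, lateness -1
Ticket 3: 17→23, due 29, lateness -6
Ticket 4: 23→26, due 11, lateness 15
Maximum = 15.
Difference = 1 − 15 = -14.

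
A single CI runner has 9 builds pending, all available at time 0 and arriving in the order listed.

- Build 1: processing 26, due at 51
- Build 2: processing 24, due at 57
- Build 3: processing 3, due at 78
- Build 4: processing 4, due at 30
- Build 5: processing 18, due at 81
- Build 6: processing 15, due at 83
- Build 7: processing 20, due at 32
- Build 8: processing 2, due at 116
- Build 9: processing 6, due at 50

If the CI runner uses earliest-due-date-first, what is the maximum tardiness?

33

EDD (increasing due date): Build 4 Build 7 Build 9 Build 1 Build 2 Build 3 Build 5 Build 6 Build 8.
Build 4: 0→4, due 30, tardiness 0
Build 7: 4→24, due 32, tardiness 0
Build 9: 24→30, due 50, tardiness 0
Build 1: 30→56, due 51, tardiness 5
Build 2: 56→80, due 57, tardiness 23
Build 3: 80→83, due 78, tardiness 5
Build 5: 83→101, due 81, tardiness 20
Build 6: 101→116, due 83, tardiness 33
Build 8: 116→118, due 116, tardiness 2
Maximum = 33.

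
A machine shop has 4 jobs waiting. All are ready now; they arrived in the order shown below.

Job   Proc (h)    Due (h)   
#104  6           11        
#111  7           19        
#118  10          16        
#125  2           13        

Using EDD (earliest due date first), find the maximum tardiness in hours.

EDD (increasing due date): #104 #125 #118 #111.
#104: 0→6, due 11, tardiness 0
#125: 6→8, due 13, tardiness 0
#118: 8→18, due 16, tardiness 2
#111: 18→25, due 19, tardiness 6
Maximum = 6.

6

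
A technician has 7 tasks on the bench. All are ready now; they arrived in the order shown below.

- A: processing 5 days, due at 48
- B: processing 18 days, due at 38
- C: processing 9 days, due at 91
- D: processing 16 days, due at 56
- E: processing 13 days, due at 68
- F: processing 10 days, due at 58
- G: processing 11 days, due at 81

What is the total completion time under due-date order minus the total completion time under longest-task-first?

-38

EDD (increasing due date): B A D F E G C.
B: 0→18
A: 18→23
D: 23→39
F: 39→49
E: 49→62
G: 62→73
C: 73→82
Sum = 18+23+39+49+62+73+82 = 346.
LPT (decreasing processing time): B D E G F C A.
B: 0→18
D: 18→34
E: 34→47
G: 47→58
F: 58→68
C: 68→77
A: 77→82
Sum = 18+34+47+58+68+77+82 = 384.
Difference = 346 − 384 = -38.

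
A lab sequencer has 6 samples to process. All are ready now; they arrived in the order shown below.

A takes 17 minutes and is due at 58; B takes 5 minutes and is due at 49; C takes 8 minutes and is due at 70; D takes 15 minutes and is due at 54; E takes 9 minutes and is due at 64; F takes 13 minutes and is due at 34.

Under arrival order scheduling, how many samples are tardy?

FIFO (arrival order): A B C D E F.
A: 0→17, due 58, tardiness 0
B: 17→22, due 49, tardiness 0
C: 22→30, due 70, tardiness 0
D: 30→45, due 54, tardiness 0
E: 45→54, due 64, tardiness 0
F: 54→67, due 34, tardiness 33
Late samples: 1.

1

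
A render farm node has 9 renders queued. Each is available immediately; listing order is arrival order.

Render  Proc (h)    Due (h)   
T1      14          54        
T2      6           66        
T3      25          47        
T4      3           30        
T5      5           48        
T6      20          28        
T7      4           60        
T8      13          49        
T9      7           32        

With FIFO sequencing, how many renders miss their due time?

6

FIFO (arrival order): T1 T2 T3 T4 T5 T6 T7 T8 T9.
T1: 0→14, due 54, tardiness 0
T2: 14→20, due 66, tardiness 0
T3: 20→45, due 47, tardiness 0
T4: 45→48, due 30, tardiness 18
T5: 48→53, due 48, tardiness 5
T6: 53→73, due 28, tardiness 45
T7: 73→77, due 60, tardiness 17
T8: 77→90, due 49, tardiness 41
T9: 90→97, due 32, tardiness 65
Late renders: 6.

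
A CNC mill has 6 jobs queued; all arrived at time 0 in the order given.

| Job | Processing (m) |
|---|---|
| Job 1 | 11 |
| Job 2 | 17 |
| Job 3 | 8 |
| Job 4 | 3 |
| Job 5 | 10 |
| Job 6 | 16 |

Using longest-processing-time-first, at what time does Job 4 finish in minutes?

65

LPT (decreasing processing time): Job 2 Job 6 Job 1 Job 5 Job 3 Job 4.
Job 2: 0→17
Job 6: 17→33
Job 1: 33→44
Job 5: 44→54
Job 3: 54→62
Job 4: 62→65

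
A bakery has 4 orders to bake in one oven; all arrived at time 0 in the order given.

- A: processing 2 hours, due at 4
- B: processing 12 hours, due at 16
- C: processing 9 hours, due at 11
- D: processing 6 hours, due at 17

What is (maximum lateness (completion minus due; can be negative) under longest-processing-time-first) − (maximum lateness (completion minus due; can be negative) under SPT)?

LPT (decreasing processing time): B C D A.
B: 0→12, due 16, lateness -4
C: 12→21, due 11, lateness 10
D: 21→27, due 17, lateness 10
A: 27→29, due 4, lateness 25
Maximum = 25.
SPT (increasing processing time): A D C B.
A: 0→2, due 4, lateness -2
D: 2→8, due 17, lateness -9
C: 8→17, due 11, lateness 6
B: 17→29, due 16, lateness 13
Maximum = 13.
Difference = 25 − 13 = 12.

12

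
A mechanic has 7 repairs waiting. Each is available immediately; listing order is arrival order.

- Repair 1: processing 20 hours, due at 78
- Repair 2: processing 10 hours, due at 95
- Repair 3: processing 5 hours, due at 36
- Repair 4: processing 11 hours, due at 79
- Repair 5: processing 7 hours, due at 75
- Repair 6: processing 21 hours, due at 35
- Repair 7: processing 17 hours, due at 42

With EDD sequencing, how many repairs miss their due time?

2

EDD (increasing due date): Repair 6 Repair 3 Repair 7 Repair 5 Repair 1 Repair 4 Repair 2.
Repair 6: 0→21, due 35, tardiness 0
Repair 3: 21→26, due 36, tardiness 0
Repair 7: 26→43, due 42, tardiness 1
Repair 5: 43→50, due 75, tardiness 0
Repair 1: 50→70, due 78, tardiness 0
Repair 4: 70→81, due 79, tardiness 2
Repair 2: 81→91, due 95, tardiness 0
Late repairs: 2.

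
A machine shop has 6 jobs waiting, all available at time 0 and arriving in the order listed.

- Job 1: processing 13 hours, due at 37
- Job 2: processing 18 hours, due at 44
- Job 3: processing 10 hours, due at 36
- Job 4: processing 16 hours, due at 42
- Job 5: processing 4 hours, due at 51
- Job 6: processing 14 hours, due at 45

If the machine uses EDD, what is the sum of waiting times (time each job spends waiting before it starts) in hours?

200

EDD (increasing due date): Job 3 Job 1 Job 4 Job 2 Job 6 Job 5.
Job 3: waits 0, runs 0→10
Job 1: waits 10, runs 10→23
Job 4: waits 23, runs 23→39
Job 2: waits 39, runs 39→57
Job 6: waits 57, runs 57→71
Job 5: waits 71, runs 71→75
Sum = 0+10+23+39+57+71 = 200.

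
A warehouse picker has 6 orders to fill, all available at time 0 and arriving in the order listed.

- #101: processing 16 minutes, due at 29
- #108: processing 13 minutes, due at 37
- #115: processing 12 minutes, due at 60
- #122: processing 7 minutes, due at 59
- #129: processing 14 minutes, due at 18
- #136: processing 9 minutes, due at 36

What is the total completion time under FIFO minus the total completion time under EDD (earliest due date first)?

2

FIFO (arrival order): #101 #108 #115 #122 #129 #136.
#101: 0→16
#108: 16→29
#115: 29→41
#122: 41→48
#129: 48→62
#136: 62→71
Sum = 16+29+41+48+62+71 = 267.
EDD (increasing due date): #129 #101 #136 #108 #122 #115.
#129: 0→14
#101: 14→30
#136: 30→39
#108: 39→52
#122: 52→59
#115: 59→71
Sum = 14+30+39+52+59+71 = 265.
Difference = 267 − 265 = 2.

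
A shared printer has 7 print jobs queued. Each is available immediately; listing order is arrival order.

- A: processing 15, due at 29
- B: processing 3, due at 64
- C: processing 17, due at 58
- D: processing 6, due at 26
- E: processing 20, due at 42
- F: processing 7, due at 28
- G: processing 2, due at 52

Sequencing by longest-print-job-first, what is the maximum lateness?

LPT (decreasing processing time): E C A F D B G.
E: 0→20, due 42, lateness -22
C: 20→37, due 58, lateness -21
A: 37→52, due 29, lateness 23
F: 52→59, due 28, lateness 31
D: 59→65, due 26, lateness 39
B: 65→68, due 64, lateness 4
G: 68→70, due 52, lateness 18
Maximum = 39.

39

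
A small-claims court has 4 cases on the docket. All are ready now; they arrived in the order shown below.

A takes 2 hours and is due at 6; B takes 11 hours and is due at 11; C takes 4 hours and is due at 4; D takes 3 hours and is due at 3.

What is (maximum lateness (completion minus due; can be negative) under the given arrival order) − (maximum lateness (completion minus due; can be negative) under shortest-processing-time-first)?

FIFO (arrival order): A B C D.
A: 0→2, due 6, lateness -4
B: 2→13, due 11, lateness 2
C: 13→17, due 4, lateness 13
D: 17→20, due 3, lateness 17
Maximum = 17.
SPT (increasing processing time): A D C B.
A: 0→2, due 6, lateness -4
D: 2→5, due 3, lateness 2
C: 5→9, due 4, lateness 5
B: 9→20, due 11, lateness 9
Maximum = 9.
Difference = 17 − 9 = 8.

8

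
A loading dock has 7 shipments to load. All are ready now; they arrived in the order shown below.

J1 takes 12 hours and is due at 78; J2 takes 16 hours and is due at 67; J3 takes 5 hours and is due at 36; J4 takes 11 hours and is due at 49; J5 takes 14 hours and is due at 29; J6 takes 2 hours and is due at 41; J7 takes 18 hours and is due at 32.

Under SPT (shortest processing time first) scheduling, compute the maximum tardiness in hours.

46

SPT (increasing processing time): J6 J3 J4 J1 J5 J2 J7.
J6: 0→2, due 41, tardiness 0
J3: 2→7, due 36, tardiness 0
J4: 7→18, due 49, tardiness 0
J1: 18→30, due 78, tardiness 0
J5: 30→44, due 29, tardiness 15
J2: 44→60, due 67, tardiness 0
J7: 60→78, due 32, tardiness 46
Maximum = 46.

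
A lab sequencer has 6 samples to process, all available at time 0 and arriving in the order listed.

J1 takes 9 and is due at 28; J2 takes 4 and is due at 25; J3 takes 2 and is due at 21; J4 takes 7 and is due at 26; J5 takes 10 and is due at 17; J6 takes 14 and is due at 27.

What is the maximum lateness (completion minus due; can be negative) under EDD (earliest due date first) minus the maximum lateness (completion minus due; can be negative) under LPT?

EDD (increasing due date): J5 J3 J2 J4 J6 J1.
J5: 0→10, due 17, lateness -7
J3: 10→12, due 21, lateness -9
J2: 12→16, due 25, lateness -9
J4: 16→23, due 26, lateness -3
J6: 23→37, due 27, lateness 10
J1: 37→46, due 28, lateness 18
Maximum = 18.
LPT (decreasing processing time): J6 J5 J1 J4 J2 J3.
J6: 0→14, due 27, lateness -13
J5: 14→24, due 17, lateness 7
J1: 24→33, due 28, lateness 5
J4: 33→40, due 26, lateness 14
J2: 40→44, due 25, lateness 19
J3: 44→46, due 21, lateness 25
Maximum = 25.
Difference = 18 − 25 = -7.

-7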